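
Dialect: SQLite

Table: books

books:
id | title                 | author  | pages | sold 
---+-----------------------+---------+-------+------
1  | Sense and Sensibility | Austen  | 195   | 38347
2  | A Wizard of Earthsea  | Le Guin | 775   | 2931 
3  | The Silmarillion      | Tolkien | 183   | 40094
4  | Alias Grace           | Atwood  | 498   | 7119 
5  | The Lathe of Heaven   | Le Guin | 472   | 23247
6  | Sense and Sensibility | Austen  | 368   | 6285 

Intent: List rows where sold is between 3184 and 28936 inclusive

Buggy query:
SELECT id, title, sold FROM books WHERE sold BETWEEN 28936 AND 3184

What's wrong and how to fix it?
Bug: BETWEEN expects the lower bound first; with 28936 AND 3184 the range is empty

Fix: Write BETWEEN 3184 AND 28936

Corrected query:
SELECT id, title, sold FROM books WHERE sold BETWEEN 3184 AND 28936

Result:
id | title                 | sold 
---+-----------------------+------
4  | Alias Grace           | 7119 
5  | The Lathe of Heaven   | 23247
6  | Sense and Sensibility | 6285 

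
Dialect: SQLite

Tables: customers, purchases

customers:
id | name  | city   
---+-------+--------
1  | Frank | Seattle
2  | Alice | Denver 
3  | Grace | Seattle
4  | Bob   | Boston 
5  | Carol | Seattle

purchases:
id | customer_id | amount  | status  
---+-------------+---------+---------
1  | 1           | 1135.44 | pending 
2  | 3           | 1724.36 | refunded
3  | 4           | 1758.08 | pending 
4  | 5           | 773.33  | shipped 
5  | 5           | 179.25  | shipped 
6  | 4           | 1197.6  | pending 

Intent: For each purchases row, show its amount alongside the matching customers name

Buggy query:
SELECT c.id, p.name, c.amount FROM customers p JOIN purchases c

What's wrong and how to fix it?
Bug: JOIN with no ON clause produces a cartesian product; every purchases row pairs with every customers row

Fix: Specify the join condition linking the foreign key to the parent id

Corrected query:
SELECT c.id, p.name, c.amount FROM customers p JOIN purchases c ON c.customer_id = p.id

Result:
id | name  | amount 
---+-------+--------
1  | Frank | 1135.44
2  | Grace | 1724.36
3  | Bob   | 1758.08
4  | Carol | 773.33 
5  | Carol | 179.25 
6  | Bob   | 1197.6 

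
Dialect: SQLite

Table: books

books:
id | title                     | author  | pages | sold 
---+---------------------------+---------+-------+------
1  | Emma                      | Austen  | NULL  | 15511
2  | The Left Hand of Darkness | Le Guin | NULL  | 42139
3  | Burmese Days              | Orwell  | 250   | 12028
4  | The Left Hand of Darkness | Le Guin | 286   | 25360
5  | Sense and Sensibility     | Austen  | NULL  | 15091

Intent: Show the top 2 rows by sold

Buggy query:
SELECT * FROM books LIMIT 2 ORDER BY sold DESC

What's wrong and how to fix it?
Bug: ORDER BY cannot follow LIMIT; LIMIT is the final clause

Fix: Sort with ORDER BY, then apply LIMIT

Corrected query:
SELECT * FROM books ORDER BY sold DESC LIMIT 2

Result:
id | title                     | author  | pages | sold 
---+---------------------------+---------+-------+------
2  | The Left Hand of Darkness | Le Guin | NULL  | 42139
4  | The Left Hand of Darkness | Le Guin | 286   | 25360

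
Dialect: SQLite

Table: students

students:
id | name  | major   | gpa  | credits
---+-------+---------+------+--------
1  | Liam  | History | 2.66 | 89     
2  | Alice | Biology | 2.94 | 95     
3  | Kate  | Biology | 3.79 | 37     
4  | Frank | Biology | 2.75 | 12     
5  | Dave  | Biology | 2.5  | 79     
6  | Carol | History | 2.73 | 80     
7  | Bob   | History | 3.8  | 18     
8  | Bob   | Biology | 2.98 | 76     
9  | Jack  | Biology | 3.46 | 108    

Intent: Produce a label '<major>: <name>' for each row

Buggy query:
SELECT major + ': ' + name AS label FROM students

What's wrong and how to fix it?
Bug: SQLite uses || for string concatenation; + coerces text to numbers (yielding 0)

Fix: Use the || operator for string concatenation

Corrected query:
SELECT major || ': ' || name AS label FROM students

Result:
label         
--------------
History: Liam 
Biology: Alice
Biology: Kate 
Biology: Frank
Biology: Dave 
History: Carol
History: Bob  
Biology: Bob  
Biology: Jack 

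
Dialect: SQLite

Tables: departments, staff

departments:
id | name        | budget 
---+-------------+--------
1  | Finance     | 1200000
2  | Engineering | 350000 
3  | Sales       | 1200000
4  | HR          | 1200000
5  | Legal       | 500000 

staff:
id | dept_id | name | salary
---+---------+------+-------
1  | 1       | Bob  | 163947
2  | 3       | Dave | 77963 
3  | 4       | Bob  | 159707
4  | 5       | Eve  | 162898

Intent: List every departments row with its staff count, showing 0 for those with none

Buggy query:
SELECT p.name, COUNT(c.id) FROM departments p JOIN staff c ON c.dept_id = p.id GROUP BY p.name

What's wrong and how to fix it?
Bug: INNER JOIN drops departments rows that have no matching staff rows

Fix: Switch to LEFT JOIN to retain unmatched parent rows

Corrected query:
SELECT p.name, COUNT(c.id) FROM departments p LEFT JOIN staff c ON c.dept_id = p.id GROUP BY p.name

Result:
name        | COUNT(c.id)
------------+------------
Engineering | 0          
Finance     | 1          
HR          | 1          
Legal       | 1          
Sales       | 1          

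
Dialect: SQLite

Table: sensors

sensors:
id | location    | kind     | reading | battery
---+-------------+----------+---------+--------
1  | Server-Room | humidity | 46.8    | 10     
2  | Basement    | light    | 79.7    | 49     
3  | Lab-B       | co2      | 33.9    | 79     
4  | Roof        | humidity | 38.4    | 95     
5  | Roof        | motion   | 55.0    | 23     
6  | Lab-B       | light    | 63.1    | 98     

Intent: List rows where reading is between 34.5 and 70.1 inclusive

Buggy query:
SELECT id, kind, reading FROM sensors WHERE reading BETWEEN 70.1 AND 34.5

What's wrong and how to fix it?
Bug: The bounds are reversed; BETWEEN a AND b requires a <= b to match anything

Fix: Write BETWEEN 34.5 AND 70.1

Corrected query:
SELECT id, kind, reading FROM sensors WHERE reading BETWEEN 34.5 AND 70.1

Result:
id | kind     | reading
---+----------+--------
1  | humidity | 46.8   
4  | humidity | 38.4   
5  | motion   | 55     
6  | light    | 63.1   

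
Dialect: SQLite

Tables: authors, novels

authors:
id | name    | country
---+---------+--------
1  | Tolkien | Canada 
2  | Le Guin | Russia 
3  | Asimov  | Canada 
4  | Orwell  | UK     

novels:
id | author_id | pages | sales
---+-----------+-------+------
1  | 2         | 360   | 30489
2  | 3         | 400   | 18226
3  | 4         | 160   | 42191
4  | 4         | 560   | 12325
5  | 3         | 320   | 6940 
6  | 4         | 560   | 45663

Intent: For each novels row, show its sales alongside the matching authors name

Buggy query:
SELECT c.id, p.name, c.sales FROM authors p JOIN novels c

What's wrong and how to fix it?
Bug: JOIN with no ON clause produces a cartesian product; every novels row pairs with every authors row

Fix: Specify the join condition linking the foreign key to the parent id

Corrected query:
SELECT c.id, p.name, c.sales FROM authors p JOIN novels c ON c.author_id = p.id

Result:
id | name    | sales
---+---------+------
1  | Le Guin | 30489
2  | Asimov  | 18226
3  | Orwell  | 42191
4  | Orwell  | 12325
5  | Asimov  | 6940 
6  | Orwell  | 45663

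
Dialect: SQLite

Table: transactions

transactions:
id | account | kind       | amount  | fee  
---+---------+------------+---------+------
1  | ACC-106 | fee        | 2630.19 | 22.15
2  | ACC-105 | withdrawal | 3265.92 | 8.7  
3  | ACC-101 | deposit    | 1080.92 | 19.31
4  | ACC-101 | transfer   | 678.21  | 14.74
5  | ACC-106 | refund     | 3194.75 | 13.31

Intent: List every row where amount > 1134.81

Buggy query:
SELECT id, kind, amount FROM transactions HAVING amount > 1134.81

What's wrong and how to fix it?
Bug: This is a non-aggregate query (no GROUP BY, no aggregates), so in SQLite the HAVING clause is invalid here; a row-level condition belongs in WHERE

Fix: Replace HAVING with WHERE since the condition applies to individual rows

Corrected query:
SELECT id, kind, amount FROM transactions WHERE amount > 1134.81

Result:
id | kind       | amount 
---+------------+--------
1  | fee        | 2630.19
2  | withdrawal | 3265.92
5  | refund     | 3194.75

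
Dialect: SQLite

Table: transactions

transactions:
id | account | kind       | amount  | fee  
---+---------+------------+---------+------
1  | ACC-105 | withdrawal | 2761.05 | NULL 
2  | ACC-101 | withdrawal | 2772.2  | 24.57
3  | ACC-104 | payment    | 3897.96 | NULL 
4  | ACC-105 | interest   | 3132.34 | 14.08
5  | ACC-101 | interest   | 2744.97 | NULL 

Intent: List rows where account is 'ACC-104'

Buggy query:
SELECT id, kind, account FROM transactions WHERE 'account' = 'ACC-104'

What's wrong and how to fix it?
Bug: Single quotes denote string literals in SQL; the column name is being compared as a constant string

Fix: Reference the column as account without single quotes

Corrected query:
SELECT id, kind, account FROM transactions WHERE account = 'ACC-104'

Result:
id | kind    | account
---+---------+--------
3  | payment | ACC-104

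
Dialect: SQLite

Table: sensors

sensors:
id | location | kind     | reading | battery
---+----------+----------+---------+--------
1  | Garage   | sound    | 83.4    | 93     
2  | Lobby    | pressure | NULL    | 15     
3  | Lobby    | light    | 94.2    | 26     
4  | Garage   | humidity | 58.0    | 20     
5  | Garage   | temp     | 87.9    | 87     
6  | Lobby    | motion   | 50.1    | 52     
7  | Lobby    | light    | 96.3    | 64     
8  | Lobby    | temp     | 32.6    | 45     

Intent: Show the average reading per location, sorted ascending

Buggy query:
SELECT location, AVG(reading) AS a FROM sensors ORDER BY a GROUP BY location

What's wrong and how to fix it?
Bug: ORDER BY appears before GROUP BY; SQL clause order requires GROUP BY first

Fix: Reorder: SELECT … FROM … GROUP BY … ORDER BY …

Corrected query:
SELECT location, AVG(reading) AS a FROM sensors GROUP BY location ORDER BY a

Result:
location | a        
---------+----------
Lobby    | 68.3     
Garage   | 76.433333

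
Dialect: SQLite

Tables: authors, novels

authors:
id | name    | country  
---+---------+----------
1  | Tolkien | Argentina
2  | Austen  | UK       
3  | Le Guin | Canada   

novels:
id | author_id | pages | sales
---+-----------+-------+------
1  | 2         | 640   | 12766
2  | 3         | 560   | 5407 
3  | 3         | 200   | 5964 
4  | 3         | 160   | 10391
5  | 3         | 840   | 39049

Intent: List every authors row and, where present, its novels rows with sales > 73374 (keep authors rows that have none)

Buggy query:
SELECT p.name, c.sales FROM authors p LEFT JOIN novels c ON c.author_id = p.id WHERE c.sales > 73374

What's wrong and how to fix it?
Bug: Filtering c.sales in WHERE discards the NULL rows produced by LEFT JOIN, turning it into an inner join

Fix: Move the right-table condition into the ON clause so unmatched parents are kept

Corrected query:
SELECT p.name, c.sales FROM authors p LEFT JOIN novels c ON c.author_id = p.id AND c.sales > 73374

Result:
name    | sales
--------+------
Tolkien | NULL 
Austen  | NULL 
Le Guin | NULL 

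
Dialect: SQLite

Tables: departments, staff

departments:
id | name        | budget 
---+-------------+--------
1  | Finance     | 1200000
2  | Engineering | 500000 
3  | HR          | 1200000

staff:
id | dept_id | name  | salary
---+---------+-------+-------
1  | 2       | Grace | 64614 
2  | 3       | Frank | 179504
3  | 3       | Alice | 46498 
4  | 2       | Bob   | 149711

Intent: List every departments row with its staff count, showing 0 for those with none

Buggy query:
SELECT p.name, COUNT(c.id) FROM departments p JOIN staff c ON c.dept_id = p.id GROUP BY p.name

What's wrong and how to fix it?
Bug: An inner join excludes parents with zero children

Fix: Use LEFT JOIN so parents without children still appear (COUNT(c.id) gives 0)

Corrected query:
SELECT p.name, COUNT(c.id) FROM departments p LEFT JOIN staff c ON c.dept_id = p.id GROUP BY p.name

Result:
name        | COUNT(c.id)
------------+------------
Engineering | 2          
Finance     | 0          
HR          | 2          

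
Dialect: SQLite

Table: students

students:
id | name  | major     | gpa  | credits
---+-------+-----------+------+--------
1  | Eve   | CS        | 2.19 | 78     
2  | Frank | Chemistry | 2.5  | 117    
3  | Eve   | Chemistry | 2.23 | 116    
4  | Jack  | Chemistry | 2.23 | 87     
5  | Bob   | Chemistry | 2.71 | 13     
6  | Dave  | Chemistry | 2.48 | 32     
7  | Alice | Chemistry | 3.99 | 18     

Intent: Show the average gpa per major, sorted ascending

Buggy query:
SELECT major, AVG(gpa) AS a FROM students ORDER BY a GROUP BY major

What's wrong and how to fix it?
Bug: ORDER BY appears before GROUP BY; SQL clause order requires GROUP BY first

Fix: Reorder: SELECT … FROM … GROUP BY … ORDER BY …

Corrected query:
SELECT major, AVG(gpa) AS a FROM students GROUP BY major ORDER BY a

Result:
major     | a   
----------+-----
CS        | 2.19
Chemistry | 2.69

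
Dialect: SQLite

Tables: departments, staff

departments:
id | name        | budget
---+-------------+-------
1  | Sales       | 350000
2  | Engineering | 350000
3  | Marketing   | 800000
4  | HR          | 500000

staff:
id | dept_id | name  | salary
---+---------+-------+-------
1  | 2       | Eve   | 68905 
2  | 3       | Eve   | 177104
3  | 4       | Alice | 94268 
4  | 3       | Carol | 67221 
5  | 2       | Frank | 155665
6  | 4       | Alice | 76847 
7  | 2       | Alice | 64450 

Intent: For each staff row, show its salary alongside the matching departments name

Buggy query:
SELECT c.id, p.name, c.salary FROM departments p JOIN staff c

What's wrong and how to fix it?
Bug: Missing join condition: each staff row is matched to all departments rows instead of just its own

Fix: Add ON c.dept_id = p.id to the JOIN

Corrected query:
SELECT c.id, p.name, c.salary FROM departments p JOIN staff c ON c.dept_id = p.id

Result:
id | name        | salary
---+-------------+-------
1  | Engineering | 68905 
2  | Marketing   | 177104
3  | HR          | 94268 
4  | Marketing   | 67221 
5  | Engineering | 155665
6  | HR          | 76847 
7  | Engineering | 64450 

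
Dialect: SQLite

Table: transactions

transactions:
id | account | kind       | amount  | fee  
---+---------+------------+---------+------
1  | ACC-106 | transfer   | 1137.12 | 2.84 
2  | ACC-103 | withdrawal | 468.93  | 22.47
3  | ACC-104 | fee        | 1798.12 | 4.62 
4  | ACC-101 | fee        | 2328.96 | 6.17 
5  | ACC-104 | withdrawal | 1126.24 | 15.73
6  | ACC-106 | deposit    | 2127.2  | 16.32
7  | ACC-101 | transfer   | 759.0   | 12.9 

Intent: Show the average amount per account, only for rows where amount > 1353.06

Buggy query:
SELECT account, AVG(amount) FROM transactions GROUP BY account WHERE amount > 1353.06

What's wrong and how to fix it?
Bug: Row-level WHERE must come before GROUP BY in the clause order

Fix: Place WHERE between FROM and GROUP BY

Corrected query:
SELECT account, AVG(amount) FROM transactions WHERE amount > 1353.06 GROUP BY account

Result:
account | AVG(amount)
--------+------------
ACC-101 | 2328.96    
ACC-104 | 1798.12    
ACC-106 | 2127.2     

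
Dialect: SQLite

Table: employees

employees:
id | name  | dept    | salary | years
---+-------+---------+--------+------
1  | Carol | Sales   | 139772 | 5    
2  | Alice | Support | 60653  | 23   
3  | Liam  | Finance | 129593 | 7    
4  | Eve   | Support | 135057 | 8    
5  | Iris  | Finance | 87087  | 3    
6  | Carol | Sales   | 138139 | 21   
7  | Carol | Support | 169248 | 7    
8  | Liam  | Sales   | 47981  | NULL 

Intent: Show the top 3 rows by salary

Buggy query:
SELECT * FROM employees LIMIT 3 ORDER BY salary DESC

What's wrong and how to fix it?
Bug: ORDER BY cannot follow LIMIT; LIMIT is the final clause

Fix: Swap the clauses: ORDER BY first, then LIMIT

Corrected query:
SELECT * FROM employees ORDER BY salary DESC LIMIT 3

Result:
id | name  | dept    | salary | years
---+-------+---------+--------+------
7  | Carol | Support | 169248 | 7    
1  | Carol | Sales   | 139772 | 5    
6  | Carol | Sales   | 138139 | 21   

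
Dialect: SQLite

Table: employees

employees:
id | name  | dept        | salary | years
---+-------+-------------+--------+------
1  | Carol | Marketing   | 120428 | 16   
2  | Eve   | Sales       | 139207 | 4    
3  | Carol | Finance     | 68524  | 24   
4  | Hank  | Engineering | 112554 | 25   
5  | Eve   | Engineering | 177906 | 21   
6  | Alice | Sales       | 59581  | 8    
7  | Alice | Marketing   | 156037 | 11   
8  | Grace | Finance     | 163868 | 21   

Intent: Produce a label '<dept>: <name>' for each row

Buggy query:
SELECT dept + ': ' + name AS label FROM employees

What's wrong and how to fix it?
Bug: '+' is numeric addition; on text columns SQLite converts them to 0 instead of concatenating

Fix: Use the || operator for string concatenation

Corrected query:
SELECT dept || ': ' || name AS label FROM employees

Result:
label            
-----------------
Marketing: Carol 
Sales: Eve       
Finance: Carol   
Engineering: Hank
Engineering: Eve 
Sales: Alice     
Marketing: Alice 
Finance: Grace   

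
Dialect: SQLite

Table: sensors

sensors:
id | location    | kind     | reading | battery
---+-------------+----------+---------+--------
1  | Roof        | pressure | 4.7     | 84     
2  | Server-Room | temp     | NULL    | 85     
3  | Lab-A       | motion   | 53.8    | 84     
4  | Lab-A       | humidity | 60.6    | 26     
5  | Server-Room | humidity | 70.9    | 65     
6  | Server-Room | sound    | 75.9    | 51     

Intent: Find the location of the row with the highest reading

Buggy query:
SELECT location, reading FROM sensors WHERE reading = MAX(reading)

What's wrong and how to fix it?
Bug: WHERE is evaluated per row; an aggregate over the whole table isn't defined there

Fix: Wrap MAX in a scalar subquery so WHERE compares against a single value

Corrected query:
SELECT location, reading FROM sensors WHERE reading = (SELECT MAX(reading) FROM sensors)

Result:
location    | reading
------------+--------
Server-Room | 75.9   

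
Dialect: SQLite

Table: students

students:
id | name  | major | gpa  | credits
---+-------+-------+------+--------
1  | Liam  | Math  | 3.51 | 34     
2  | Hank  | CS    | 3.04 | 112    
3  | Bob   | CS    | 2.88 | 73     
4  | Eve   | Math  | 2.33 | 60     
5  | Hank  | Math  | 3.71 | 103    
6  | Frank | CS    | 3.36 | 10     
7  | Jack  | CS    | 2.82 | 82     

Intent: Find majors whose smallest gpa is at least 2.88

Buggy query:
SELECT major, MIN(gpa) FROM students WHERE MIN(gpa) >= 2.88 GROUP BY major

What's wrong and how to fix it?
Bug: Aggregates like MIN are computed per group after WHERE runs

Fix: Replace WHERE with HAVING after the GROUP BY

Corrected query:
SELECT major, MIN(gpa) FROM students GROUP BY major HAVING MIN(gpa) >= 2.88

Result:
(no rows)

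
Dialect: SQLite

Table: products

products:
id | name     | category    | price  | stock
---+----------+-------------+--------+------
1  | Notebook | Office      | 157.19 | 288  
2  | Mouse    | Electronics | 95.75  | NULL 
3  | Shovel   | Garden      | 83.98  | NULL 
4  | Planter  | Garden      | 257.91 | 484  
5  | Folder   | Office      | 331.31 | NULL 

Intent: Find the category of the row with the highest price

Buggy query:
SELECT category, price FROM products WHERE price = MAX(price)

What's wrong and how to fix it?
Bug: WHERE is evaluated per row; an aggregate over the whole table isn't defined there

Fix: Wrap MAX in a scalar subquery so WHERE compares against a single value

Corrected query:
SELECT category, price FROM products WHERE price = (SELECT MAX(price) FROM products)

Result:
category | price 
---------+-------
Office   | 331.31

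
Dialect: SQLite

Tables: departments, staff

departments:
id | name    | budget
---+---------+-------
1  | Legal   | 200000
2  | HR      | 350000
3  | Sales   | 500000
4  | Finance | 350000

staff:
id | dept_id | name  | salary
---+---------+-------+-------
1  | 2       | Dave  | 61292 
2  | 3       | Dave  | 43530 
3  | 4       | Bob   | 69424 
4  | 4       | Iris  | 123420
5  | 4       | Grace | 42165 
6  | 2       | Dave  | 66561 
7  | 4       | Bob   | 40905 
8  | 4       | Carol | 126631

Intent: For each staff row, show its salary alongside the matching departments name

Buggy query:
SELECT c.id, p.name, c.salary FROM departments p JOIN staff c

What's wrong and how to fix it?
Bug: JOIN with no ON clause produces a cartesian product; every staff row pairs with every departments row

Fix: Add ON c.dept_id = p.id to the JOIN

Corrected query:
SELECT c.id, p.name, c.salary FROM departments p JOIN staff c ON c.dept_id = p.id

Result:
id | name    | salary
---+---------+-------
1  | HR      | 61292 
2  | Sales   | 43530 
3  | Finance | 69424 
4  | Finance | 123420
5  | Finance | 42165 
6  | HR      | 66561 
7  | Finance | 40905 
8  | Finance | 126631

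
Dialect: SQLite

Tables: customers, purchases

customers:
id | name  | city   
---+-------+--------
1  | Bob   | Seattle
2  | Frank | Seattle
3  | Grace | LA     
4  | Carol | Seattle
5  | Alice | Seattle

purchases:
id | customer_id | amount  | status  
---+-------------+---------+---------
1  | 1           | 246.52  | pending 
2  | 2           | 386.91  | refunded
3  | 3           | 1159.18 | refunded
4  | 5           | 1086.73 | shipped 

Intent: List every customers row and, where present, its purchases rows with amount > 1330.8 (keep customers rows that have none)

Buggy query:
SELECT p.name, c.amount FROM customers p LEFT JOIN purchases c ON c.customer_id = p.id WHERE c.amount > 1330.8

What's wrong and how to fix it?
Bug: A WHERE condition on the right-hand table after LEFT JOIN drops unmatched parents

Fix: Move the right-table condition into the ON clause so unmatched parents are kept

Corrected query:
SELECT p.name, c.amount FROM customers p LEFT JOIN purchases c ON c.customer_id = p.id AND c.amount > 1330.8

Result:
name  | amount
------+-------
Bob   | NULL  
Frank | NULL  
Grace | NULL  
Carol | NULL  
Alice | NULL  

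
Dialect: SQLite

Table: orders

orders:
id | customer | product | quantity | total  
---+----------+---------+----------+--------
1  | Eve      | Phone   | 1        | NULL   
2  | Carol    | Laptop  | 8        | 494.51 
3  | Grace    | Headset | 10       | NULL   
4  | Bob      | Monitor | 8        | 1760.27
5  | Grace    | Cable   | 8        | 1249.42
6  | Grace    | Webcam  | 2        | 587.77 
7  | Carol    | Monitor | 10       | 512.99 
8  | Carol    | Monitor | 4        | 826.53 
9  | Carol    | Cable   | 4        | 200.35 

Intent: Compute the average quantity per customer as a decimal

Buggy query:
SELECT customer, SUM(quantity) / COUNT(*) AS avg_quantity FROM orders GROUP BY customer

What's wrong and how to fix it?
Bug: SUM(quantity) and COUNT(*) are both integers; the division truncates the fractional part

Fix: Cast one side to REAL so the division keeps the fractional part

Corrected query:
SELECT customer, SUM(quantity) * 1.0 / COUNT(*) AS avg_quantity FROM orders GROUP BY customer

Result:
customer | avg_quantity
---------+-------------
Bob      | 8           
Carol    | 6.5         
Eve      | 1           
Grace    | 6.666667    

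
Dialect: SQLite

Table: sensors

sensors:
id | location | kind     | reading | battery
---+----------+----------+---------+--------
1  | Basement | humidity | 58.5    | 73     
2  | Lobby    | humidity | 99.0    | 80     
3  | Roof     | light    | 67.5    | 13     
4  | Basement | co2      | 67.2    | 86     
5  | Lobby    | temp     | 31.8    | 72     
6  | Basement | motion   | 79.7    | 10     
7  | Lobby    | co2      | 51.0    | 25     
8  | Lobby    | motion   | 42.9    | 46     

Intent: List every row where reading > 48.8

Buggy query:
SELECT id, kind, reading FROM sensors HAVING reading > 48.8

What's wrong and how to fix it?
Bug: HAVING filters the output of aggregation, but this query has no GROUP BY and no aggregate functions, so SQLite rejects it (HAVING clause on a non-aggregate query); the condition here is per row

Fix: Replace HAVING with WHERE since the condition applies to individual rows

Corrected query:
SELECT id, kind, reading FROM sensors WHERE reading > 48.8

Result:
id | kind     | reading
---+----------+--------
1  | humidity | 58.5   
2  | humidity | 99     
3  | light    | 67.5   
4  | co2      | 67.2   
6  | motion   | 79.7   
7  | co2      | 51     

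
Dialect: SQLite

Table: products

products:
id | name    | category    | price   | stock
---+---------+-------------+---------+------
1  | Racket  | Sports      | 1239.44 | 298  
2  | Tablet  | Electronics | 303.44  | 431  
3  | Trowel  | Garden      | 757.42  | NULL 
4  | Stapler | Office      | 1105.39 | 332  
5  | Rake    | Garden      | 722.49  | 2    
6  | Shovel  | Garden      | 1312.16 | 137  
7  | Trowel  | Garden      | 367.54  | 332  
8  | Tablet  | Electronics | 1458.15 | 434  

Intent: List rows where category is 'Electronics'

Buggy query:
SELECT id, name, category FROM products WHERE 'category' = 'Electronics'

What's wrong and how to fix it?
Bug: Single quotes denote string literals in SQL; the column name is being compared as a constant string

Fix: Remove the quotes around the column name (or use double quotes for an identifier)

Corrected query:
SELECT id, name, category FROM products WHERE category = 'Electronics'

Result:
id | name   | category   
---+--------+------------
2  | Tablet | Electronics
8  | Tablet | Electronics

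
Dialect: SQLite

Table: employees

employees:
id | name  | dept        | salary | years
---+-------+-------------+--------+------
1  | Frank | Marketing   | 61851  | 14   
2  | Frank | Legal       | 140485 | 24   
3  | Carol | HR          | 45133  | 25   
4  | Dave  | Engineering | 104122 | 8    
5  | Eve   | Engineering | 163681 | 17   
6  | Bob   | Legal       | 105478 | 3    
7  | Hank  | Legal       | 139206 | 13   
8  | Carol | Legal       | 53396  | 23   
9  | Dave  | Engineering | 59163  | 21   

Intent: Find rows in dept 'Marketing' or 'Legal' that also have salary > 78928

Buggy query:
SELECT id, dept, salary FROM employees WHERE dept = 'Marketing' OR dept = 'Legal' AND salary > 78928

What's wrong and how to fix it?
Bug: Without parentheses, AND is evaluated before OR, so the salary filter only applies to the 'Legal' branch

Fix: Add parentheses around the OR so the AND applies to both alternatives

Corrected query:
SELECT id, dept, salary FROM employees WHERE (dept = 'Marketing' OR dept = 'Legal') AND salary > 78928

Result:
id | dept  | salary
---+-------+-------
2  | Legal | 140485
6  | Legal | 105478
7  | Legal | 139206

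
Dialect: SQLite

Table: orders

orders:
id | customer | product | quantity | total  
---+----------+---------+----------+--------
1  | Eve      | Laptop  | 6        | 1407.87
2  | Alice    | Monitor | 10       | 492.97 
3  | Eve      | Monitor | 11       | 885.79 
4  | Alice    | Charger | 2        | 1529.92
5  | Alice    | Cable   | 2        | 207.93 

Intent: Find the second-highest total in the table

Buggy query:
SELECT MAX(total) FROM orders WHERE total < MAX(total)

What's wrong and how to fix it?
Bug: MAX(total) on the right of the comparison is an aggregate-in-WHERE error

Fix: Compute the overall MAX in a subquery, then take MAX of rows below it

Corrected query:
SELECT MAX(total) FROM orders WHERE total < (SELECT MAX(total) FROM orders)

Result:
MAX(total)
----------
1407.87   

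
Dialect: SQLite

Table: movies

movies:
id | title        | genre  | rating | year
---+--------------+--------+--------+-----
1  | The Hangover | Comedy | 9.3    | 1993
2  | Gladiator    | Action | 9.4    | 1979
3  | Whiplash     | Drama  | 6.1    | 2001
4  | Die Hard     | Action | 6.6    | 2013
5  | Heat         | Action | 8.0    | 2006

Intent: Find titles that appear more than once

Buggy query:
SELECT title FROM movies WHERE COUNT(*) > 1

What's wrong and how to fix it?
Bug: COUNT(*) is an aggregate and cannot be used in WHERE

Fix: Group first, then use HAVING for the count condition

Corrected query:
SELECT title FROM movies GROUP BY title HAVING COUNT(*) > 1

Result:
(no rows)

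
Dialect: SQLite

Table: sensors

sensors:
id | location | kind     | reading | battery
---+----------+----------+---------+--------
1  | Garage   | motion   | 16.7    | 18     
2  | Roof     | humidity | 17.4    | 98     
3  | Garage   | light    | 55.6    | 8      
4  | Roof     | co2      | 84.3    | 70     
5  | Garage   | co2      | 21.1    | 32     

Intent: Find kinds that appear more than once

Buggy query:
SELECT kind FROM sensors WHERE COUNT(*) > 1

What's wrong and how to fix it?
Bug: WHERE can't reference COUNT(*); aggregates are computed after WHERE

Fix: Group first, then use HAVING for the count condition

Corrected query:
SELECT kind FROM sensors GROUP BY kind HAVING COUNT(*) > 1

Result:
kind
----
co2 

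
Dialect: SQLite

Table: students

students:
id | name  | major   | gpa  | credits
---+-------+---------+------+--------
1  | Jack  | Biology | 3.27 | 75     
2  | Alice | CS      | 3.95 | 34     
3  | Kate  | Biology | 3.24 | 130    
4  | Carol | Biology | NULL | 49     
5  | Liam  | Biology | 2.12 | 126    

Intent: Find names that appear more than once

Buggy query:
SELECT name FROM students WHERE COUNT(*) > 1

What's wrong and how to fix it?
Bug: WHERE can't reference COUNT(*); aggregates are computed after WHERE

Fix: GROUP BY name, then filter groups with HAVING COUNT(*) > 1

Corrected query:
SELECT name FROM students GROUP BY name HAVING COUNT(*) > 1

Result:
(no rows)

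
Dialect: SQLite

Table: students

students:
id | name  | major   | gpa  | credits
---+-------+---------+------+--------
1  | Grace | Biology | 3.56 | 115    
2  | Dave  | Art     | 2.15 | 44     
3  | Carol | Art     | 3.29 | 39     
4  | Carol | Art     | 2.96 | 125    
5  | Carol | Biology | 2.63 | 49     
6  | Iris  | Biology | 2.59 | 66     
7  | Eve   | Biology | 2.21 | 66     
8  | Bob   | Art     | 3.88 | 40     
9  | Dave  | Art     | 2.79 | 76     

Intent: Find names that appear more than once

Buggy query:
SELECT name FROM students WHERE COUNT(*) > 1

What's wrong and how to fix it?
Bug: COUNT(*) is an aggregate and cannot be used in WHERE

Fix: Group first, then use HAVING for the count condition

Corrected query:
SELECT name FROM students GROUP BY name HAVING COUNT(*) > 1

Result:
name 
-----
Carol
Dave 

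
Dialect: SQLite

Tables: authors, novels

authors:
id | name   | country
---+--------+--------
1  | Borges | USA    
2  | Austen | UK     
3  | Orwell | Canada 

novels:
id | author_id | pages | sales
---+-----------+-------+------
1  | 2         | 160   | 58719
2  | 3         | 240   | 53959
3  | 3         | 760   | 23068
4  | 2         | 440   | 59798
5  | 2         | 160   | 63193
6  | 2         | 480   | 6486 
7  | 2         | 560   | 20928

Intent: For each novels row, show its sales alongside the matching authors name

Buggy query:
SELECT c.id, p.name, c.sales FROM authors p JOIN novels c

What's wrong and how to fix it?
Bug: JOIN with no ON clause produces a cartesian product; every novels row pairs with every authors row

Fix: Add ON c.author_id = p.id to the JOIN

Corrected query:
SELECT c.id, p.name, c.sales FROM authors p JOIN novels c ON c.author_id = p.id

Result:
id | name   | sales
---+--------+------
1  | Austen | 58719
2  | Orwell | 53959
3  | Orwell | 23068
4  | Austen | 59798
5  | Austen | 63193
6  | Austen | 6486 
7  | Austen | 20928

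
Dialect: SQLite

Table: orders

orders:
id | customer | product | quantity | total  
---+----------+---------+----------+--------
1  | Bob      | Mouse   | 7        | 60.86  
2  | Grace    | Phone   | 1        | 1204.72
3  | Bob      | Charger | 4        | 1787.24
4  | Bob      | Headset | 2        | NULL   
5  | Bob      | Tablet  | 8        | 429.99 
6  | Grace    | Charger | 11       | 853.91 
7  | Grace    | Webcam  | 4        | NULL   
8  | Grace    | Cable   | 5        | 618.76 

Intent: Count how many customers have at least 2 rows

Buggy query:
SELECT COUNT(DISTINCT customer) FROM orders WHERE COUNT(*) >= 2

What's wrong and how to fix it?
Bug: WHERE filters individual rows, not groups, so a group-level COUNT is invalid there

Fix: Group first with HAVING COUNT(*) >= 2, then COUNT the resulting groups

Corrected query:
SELECT COUNT(*) FROM (SELECT customer FROM orders GROUP BY customer HAVING COUNT(*) >= 2)

Result:
COUNT(*)
--------
2       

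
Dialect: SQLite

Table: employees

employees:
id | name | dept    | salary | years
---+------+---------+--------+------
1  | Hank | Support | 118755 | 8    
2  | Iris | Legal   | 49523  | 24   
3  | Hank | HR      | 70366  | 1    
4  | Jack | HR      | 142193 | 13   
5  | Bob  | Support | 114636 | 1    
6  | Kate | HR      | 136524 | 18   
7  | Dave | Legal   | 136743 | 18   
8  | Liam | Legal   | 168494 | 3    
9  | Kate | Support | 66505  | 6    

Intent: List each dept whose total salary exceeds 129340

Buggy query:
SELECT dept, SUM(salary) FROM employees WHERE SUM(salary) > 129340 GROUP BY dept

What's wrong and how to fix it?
Bug: WHERE runs before GROUP BY, so aggregates aren't available there

Fix: Move the aggregate condition to a HAVING clause

Corrected query:
SELECT dept, SUM(salary) FROM employees GROUP BY dept HAVING SUM(salary) > 129340

Result:
dept    | SUM(salary)
--------+------------
HR      | 349083     
Legal   | 354760     
Support | 299896     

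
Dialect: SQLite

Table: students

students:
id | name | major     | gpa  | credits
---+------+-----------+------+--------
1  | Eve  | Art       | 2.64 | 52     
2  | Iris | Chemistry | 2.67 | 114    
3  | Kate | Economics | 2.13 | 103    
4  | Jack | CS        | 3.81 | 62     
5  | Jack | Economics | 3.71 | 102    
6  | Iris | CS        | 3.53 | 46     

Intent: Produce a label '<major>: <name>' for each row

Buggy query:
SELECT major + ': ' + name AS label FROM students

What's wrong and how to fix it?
Bug: SQLite uses || for string concatenation; + coerces text to numbers (yielding 0)

Fix: Replace + with || to concatenate text

Corrected query:
SELECT major || ': ' || name AS label FROM students

Result:
label          
---------------
Art: Eve       
Chemistry: Iris
Economics: Kate
CS: Jack       
Economics: Jack
CS: Iris       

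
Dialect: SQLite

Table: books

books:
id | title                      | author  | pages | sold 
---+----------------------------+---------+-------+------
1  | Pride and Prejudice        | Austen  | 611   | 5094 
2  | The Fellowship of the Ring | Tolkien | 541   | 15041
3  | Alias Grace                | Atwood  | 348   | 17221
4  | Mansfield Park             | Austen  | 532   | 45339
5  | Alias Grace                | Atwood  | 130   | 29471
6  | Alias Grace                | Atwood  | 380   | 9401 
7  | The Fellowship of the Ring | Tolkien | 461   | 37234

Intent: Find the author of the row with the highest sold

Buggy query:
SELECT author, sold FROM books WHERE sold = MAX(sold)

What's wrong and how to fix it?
Bug: MAX(sold) is an aggregate and cannot be used directly in WHERE

Fix: Use a subquery: WHERE sold = (SELECT MAX(sold) FROM books)

Corrected query:
SELECT author, sold FROM books WHERE sold = (SELECT MAX(sold) FROM books)

Result:
author | sold 
-------+------
Austen | 45339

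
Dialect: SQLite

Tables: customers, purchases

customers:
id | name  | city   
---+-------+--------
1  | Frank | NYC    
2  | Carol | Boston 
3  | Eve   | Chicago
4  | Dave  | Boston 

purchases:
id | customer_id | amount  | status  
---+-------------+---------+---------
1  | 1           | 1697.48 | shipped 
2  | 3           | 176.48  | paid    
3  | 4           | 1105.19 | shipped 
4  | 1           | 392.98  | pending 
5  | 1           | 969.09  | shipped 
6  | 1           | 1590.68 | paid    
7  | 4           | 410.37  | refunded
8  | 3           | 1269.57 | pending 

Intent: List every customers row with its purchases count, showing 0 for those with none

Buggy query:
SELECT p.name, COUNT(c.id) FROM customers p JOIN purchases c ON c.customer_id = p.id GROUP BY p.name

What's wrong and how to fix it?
Bug: INNER JOIN drops customers rows that have no matching purchases rows

Fix: Switch to LEFT JOIN to retain unmatched parent rows

Corrected query:
SELECT p.name, COUNT(c.id) FROM customers p LEFT JOIN purchases c ON c.customer_id = p.id GROUP BY p.name

Result:
name  | COUNT(c.id)
------+------------
Carol | 0          
Dave  | 2          
Eve   | 2          
Frank | 4          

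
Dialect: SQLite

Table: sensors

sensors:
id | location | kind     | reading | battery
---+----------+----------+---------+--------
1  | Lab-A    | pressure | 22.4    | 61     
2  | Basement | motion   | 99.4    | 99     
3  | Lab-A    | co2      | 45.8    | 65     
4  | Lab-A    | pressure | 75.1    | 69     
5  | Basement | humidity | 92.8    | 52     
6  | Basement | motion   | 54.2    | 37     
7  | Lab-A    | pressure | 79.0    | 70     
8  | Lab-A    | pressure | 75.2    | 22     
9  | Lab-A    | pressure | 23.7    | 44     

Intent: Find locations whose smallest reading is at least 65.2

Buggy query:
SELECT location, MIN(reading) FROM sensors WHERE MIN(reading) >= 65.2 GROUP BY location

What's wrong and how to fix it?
Bug: Aggregates like MIN are computed per group after WHERE runs

Fix: Replace WHERE with HAVING after the GROUP BY

Corrected query:
SELECT location, MIN(reading) FROM sensors GROUP BY location HAVING MIN(reading) >= 65.2

Result:
(no rows)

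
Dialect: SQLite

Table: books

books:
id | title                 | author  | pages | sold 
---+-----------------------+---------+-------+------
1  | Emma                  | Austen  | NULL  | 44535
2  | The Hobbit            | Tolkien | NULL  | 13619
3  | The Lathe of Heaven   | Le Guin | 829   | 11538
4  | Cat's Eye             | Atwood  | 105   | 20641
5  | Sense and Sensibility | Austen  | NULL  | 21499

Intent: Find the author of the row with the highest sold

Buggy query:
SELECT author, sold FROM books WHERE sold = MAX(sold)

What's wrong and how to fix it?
Bug: WHERE is evaluated per row; an aggregate over the whole table isn't defined there

Fix: Wrap MAX in a scalar subquery so WHERE compares against a single value

Corrected query:
SELECT author, sold FROM books WHERE sold = (SELECT MAX(sold) FROM books)

Result:
author | sold 
-------+------
Austen | 44535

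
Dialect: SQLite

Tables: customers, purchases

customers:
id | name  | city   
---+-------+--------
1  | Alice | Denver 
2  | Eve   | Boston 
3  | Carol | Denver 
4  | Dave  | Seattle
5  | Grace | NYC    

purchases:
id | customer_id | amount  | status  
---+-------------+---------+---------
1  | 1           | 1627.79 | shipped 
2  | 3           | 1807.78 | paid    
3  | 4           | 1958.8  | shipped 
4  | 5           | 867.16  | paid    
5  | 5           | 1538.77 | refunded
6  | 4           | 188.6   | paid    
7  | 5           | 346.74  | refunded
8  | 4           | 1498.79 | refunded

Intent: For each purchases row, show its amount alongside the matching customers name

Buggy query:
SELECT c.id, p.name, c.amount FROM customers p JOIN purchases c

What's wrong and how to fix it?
Bug: Missing join condition: each purchases row is matched to all customers rows instead of just its own

Fix: Add ON c.customer_id = p.id to the JOIN

Corrected query:
SELECT c.id, p.name, c.amount FROM customers p JOIN purchases c ON c.customer_id = p.id

Result:
id | name  | amount 
---+-------+--------
1  | Alice | 1627.79
2  | Carol | 1807.78
3  | Dave  | 1958.8 
4  | Grace | 867.16 
5  | Grace | 1538.77
6  | Dave  | 188.6  
7  | Grace | 346.74 
8  | Dave  | 1498.79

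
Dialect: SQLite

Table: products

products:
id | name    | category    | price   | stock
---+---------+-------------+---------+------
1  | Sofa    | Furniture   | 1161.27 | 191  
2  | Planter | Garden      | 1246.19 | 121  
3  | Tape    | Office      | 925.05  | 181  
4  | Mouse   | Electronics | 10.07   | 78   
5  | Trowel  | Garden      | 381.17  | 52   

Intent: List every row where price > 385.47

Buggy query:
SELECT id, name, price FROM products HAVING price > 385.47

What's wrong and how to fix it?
Bug: HAVING filters the output of aggregation, but this query has no GROUP BY and no aggregate functions, so SQLite rejects it (HAVING clause on a non-aggregate query); the condition here is per row

Fix: Replace HAVING with WHERE since the condition applies to individual rows

Corrected query:
SELECT id, name, price FROM products WHERE price > 385.47

Result:
id | name    | price  
---+---------+--------
1  | Sofa    | 1161.27
2  | Planter | 1246.19
3  | Tape    | 925.05 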